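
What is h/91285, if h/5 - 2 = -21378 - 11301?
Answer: -32677/18257 ≈ -1.7898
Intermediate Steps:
h = -163385 (h = 10 + 5*(-21378 - 11301) = 10 + 5*(-32679) = 10 - 163395 = -163385)
h/91285 = -163385/91285 = -163385*1/91285 = -32677/18257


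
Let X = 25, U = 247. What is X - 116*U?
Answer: -28627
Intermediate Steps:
X - 116*U = 25 - 116*247 = 25 - 28652 = -28627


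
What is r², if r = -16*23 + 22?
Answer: 119716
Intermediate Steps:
r = -346 (r = -368 + 22 = -346)
r² = (-346)² = 119716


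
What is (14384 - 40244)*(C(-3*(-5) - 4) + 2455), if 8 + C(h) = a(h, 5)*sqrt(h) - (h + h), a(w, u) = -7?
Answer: -62710500 + 181020*sqrt(11) ≈ -6.2110e+7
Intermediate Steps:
C(h) = -8 - 7*sqrt(h) - 2*h (C(h) = -8 + (-7*sqrt(h) - (h + h)) = -8 + (-7*sqrt(h) - 2*h) = -8 - 7*sqrt(h) - 2*h)
(14384 - 40244)*(C(-3*(-5) - 4) + 2455) = (14384 - 40244)*((-8 - 7*sqrt(-3*(-5) - 4) - 2*(-3*(-5) - 4)) + 2455) = -25860*((-8 - 7*sqrt(15 - 4) - 2*(15 - 4)) + 2455) = -25860*((-8 - 7*sqrt(11) - 2*11) + 2455) = -25860*((-8 - 7*sqrt(11) - 22) + 2455) = -25860*((-30 - 7*sqrt(11)) + 2455) = -25860*(2425 - 7*sqrt(11)) = -62710500 + 181020*sqrt(11)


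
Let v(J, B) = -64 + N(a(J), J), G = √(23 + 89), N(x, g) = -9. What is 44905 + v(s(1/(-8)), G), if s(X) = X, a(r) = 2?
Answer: 44832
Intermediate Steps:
G = 4*√7 (G = √112 = 4*√7 ≈ 10.583)
v(J, B) = -73 (v(J, B) = -64 - 9 = -73)
44905 + v(s(1/(-8)), G) = 44905 - 73 = 44832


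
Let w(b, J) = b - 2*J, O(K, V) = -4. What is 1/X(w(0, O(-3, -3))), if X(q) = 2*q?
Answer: 1/16 ≈ 0.062500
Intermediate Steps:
1/X(w(0, O(-3, -3))) = 1/(2*(0 - 2*(-4))) = 1/(2*(0 + 8)) = 1/(2*8) = 1/16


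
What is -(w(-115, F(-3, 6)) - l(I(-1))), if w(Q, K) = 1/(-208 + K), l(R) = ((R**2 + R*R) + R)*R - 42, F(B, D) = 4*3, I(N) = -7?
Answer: -133083/196 ≈ -679.00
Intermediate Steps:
F(B, D) = 12
l(R) = -42 + R*(R + 2*R**2) (l(R) = ((R**2 + R**2) + R)*R - 42 = (2*R**2 + R)*R - 42 = (R + 2*R**2)*R - 42 = R*(R + 2*R**2) - 42 = -42 + R*(R + 2*R**2))
-(w(-115, F(-3, 6)) - l(I(-1))) = -(1/(-208 + 12) - (-42 + (-7)**2 + 2*(-7)**3)) = -(1/(-196) - (-42 + 49 + 2*(-343))) = -(-1/196 - (-42 + 49 - 686)) = -(-1/196 - 1*(-679)) = -(-1/196 + 679) = -1*133083/196 = -133083/196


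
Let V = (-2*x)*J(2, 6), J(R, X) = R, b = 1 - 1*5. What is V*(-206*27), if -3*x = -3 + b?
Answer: 51912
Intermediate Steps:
b = -4 (b = 1 - 5 = -4)
x = 7/3 (x = -(-3 - 4)/3 = -⅓*(-7) = 7/3 ≈ 2.3333)
V = -28/3 (V = -2*7/3*2 = -14/3*2 = -28/3 ≈ -9.3333)
V*(-206*27) = -(-5768)*27/3 = -28/3*(-5562) = 51912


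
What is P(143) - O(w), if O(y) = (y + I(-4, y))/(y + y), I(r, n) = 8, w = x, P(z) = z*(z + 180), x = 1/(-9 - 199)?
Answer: 94041/2 ≈ 47021.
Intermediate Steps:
x = -1/208 (x = 1/(-208) = -1/208 ≈ -0.0048077)
P(z) = z*(180 + z)
w = -1/208 ≈ -0.0048077
O(y) = (8 + y)/(2*y) (O(y) = (y + 8)/(y + y) = (8 + y)/((2*y)) = (8 + y)*(1/(2*y)) = (8 + y)/(2*y))
P(143) - O(w) = 143*(180 + 143) - (8 - 1/208)/(2*(-1/208)) = 143*323 - (-208)*1663/(2*208) = 46189 - 1*(-1663/2) = 46189 + 1663/2 = 94041/2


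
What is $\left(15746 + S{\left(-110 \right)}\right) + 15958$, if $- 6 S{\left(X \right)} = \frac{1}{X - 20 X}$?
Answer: $\frac{397568159}{12540} \approx 31704.0$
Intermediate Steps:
$S{\left(X \right)} = \frac{1}{114 X}$ ($S{\left(X \right)} = - \frac{1}{6 \left(X - 20 X\right)} = - \frac{1}{6 \left(- 19 X\right)} = - \frac{\left(- \frac{1}{19}\right) \frac{1}{X}}{6} = \frac{1}{114 X}$)
$\left(15746 + S{\left(-110 \right)}\right) + 15958 = \left(15746 + \frac{1}{114 \left(-110\right)}\right) + 15958 = \left(15746 + \frac{1}{114} \left(- \frac{1}{110}\right)\right) + 15958 = \left(15746 - \frac{1}{12540}\right) + 15958 = \frac{197454839}{12540} + 15958 = \frac{397568159}{12540}$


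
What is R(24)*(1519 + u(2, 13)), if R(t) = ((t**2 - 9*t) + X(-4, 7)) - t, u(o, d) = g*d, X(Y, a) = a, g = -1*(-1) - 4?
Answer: 507640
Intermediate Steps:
g = -3 (g = 1 - 4 = -3)
u(o, d) = -3*d
R(t) = 7 + t**2 - 10*t (R(t) = ((t**2 - 9*t) + 7) - t = (7 + t**2 - 9*t) - t = 7 + t**2 - 10*t)
R(24)*(1519 + u(2, 13)) = (7 + 24**2 - 10*24)*(1519 - 3*13) = (7 + 576 - 240)*(1519 - 39) = 343*1480 = 507640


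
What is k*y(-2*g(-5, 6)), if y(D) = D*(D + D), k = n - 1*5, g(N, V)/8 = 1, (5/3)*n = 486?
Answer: 733696/5 ≈ 1.4674e+5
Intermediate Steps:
n = 1458/5 (n = (3/5)*486 = 1458/5 ≈ 291.60)
g(N, V) = 8 (g(N, V) = 8*1 = 8)
k = 1433/5 (k = 1458/5 - 1*5 = 1458/5 - 5 = 1433/5 ≈ 286.60)
y(D) = 2*D**2 (y(D) = D*(2*D) = 2*D**2)
k*y(-2*g(-5, 6)) = 1433*(2*(-2*8)**2)/5 = 1433*(2*(-16)**2)/5 = 1433*(2*256)/5 = (1433/5)*512 = 733696/5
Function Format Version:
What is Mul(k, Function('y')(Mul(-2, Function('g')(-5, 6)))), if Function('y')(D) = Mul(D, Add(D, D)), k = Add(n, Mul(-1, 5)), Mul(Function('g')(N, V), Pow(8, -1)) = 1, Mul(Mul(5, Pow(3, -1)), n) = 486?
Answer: Rational(733696, 5) ≈ 1.4674e+5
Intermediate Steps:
n = Rational(1458, 5) (n = Mul(Rational(3, 5), 486) = Rational(1458, 5) ≈ 291.60)
Function('g')(N, V) = 8 (Function('g')(N, V) = Mul(8, 1) = 8)
k = Rational(1433, 5) (k = Add(Rational(1458, 5), Mul(-1, 5)) = Add(Rational(1458, 5), -5) = Rational(1433, 5) ≈ 286.60)
Function('y')(D) = Mul(2, Pow(D, 2)) (Function('y')(D) = Mul(D, Mul(2, D)) = Mul(2, Pow(D, 2)))
Mul(k, Function('y')(Mul(-2, Function('g')(-5, 6)))) = Mul(Rational(1433, 5), Mul(2, Pow(Mul(-2, 8), 2))) = Mul(Rational(1433, 5), Mul(2, Pow(-16, 2))) = Mul(Rational(1433, 5), Mul(2, 256)) = Mul(Rational(1433, 5), 512) = Rational(733696, 5)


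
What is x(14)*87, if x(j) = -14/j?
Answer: -87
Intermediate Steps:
x(14)*87 = -14/14*87 = -14*1/14*87 = -1*87 = -87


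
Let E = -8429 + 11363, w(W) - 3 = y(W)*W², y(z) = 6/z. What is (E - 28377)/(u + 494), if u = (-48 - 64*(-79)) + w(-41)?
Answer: -8481/1753 ≈ -4.8380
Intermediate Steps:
w(W) = 3 + 6*W (w(W) = 3 + (6/W)*W² = 3 + 6*W)
E = 2934
u = 4765 (u = (-48 - 64*(-79)) + (3 + 6*(-41)) = (-48 + 5056) + (3 - 246) = 5008 - 243 = 4765)
(E - 28377)/(u + 494) = (2934 - 28377)/(4765 + 494) = -25443/5259 = -25443*1/5259 = -8481/1753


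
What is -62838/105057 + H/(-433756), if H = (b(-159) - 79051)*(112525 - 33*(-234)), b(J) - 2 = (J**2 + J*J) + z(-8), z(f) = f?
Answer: 39993785382953/5063233788 ≈ 7898.9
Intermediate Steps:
b(J) = -6 + 2*J**2 (b(J) = 2 + ((J**2 + J*J) - 8) = 2 + ((J**2 + J**2) - 8) = 2 + (2*J**2 - 8) = 2 + (-8 + 2*J**2) = -6 + 2*J**2)
H = -3426438265 (H = ((-6 + 2*(-159)**2) - 79051)*(112525 - 33*(-234)) = ((-6 + 2*25281) - 79051)*(112525 + 7722) = ((-6 + 50562) - 79051)*120247 = (50556 - 79051)*120247 = -28495*120247 = -3426438265)
-62838/105057 + H/(-433756) = -62838/105057 - 3426438265/(-433756) = -62838*1/105057 - 3426438265*(-1/433756) = -6982/11673 + 3426438265/433756 = 39993785382953/5063233788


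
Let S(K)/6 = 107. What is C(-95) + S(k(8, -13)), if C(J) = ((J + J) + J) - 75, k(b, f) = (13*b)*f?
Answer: 282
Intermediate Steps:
k(b, f) = 13*b*f
S(K) = 642 (S(K) = 6*107 = 642)
C(J) = -75 + 3*J (C(J) = (2*J + J) - 75 = 3*J - 75 = -75 + 3*J)
C(-95) + S(k(8, -13)) = (-75 + 3*(-95)) + 642 = (-75 - 285) + 642 = -360 + 642 = 282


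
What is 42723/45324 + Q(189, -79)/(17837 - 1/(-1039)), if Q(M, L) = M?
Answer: 1853403863/1944383233 ≈ 0.95321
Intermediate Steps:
42723/45324 + Q(189, -79)/(17837 - 1/(-1039)) = 42723/45324 + 189/(17837 - 1/(-1039)) = 42723*(1/45324) + 189/(17837 - 1*(-1/1039)) = 4747/5036 + 189/(17837 + 1/1039) = 4747/5036 + 189/(18532644/1039) = 4747/5036 + 189*(1039/18532644) = 4747/5036 + 65457/6177548 = 1853403863/1944383233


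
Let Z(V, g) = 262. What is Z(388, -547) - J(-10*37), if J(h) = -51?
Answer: 313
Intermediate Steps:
Z(388, -547) - J(-10*37) = 262 - 1*(-51) = 262 + 51 = 313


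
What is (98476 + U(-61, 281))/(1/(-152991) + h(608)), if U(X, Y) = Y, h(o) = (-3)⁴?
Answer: 15108932187/12392270 ≈ 1219.2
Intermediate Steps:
h(o) = 81
(98476 + U(-61, 281))/(1/(-152991) + h(608)) = (98476 + 281)/(1/(-152991) + 81) = 98757/(-1/152991 + 81) = 98757/(12392270/152991) = 98757*(152991/12392270) = 15108932187/12392270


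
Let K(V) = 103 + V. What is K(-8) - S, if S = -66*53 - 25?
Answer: 3618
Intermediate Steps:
S = -3523 (S = -3498 - 25 = -3523)
K(-8) - S = (103 - 8) - 1*(-3523) = 95 + 3523 = 3618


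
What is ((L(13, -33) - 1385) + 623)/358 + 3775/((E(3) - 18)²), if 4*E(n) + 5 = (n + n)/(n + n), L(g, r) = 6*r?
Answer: 502445/64619 ≈ 7.7755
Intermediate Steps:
E(n) = -1 (E(n) = -5/4 + ((n + n)/(n + n))/4 = -5/4 + ((2*n)/((2*n)))/4 = -5/4 + ((2*n)*(1/(2*n)))/4 = -5/4 + (¼)*1 = -5/4 + ¼ = -1)
((L(13, -33) - 1385) + 623)/358 + 3775/((E(3) - 18)²) = ((6*(-33) - 1385) + 623)/358 + 3775/((-1 - 18)²) = ((-198 - 1385) + 623)*(1/358) + 3775/((-19)²) = (-1583 + 623)*(1/358) + 3775/361 = -960*1/358 + 3775*(1/361) = -480/179 + 3775/361 = 502445/64619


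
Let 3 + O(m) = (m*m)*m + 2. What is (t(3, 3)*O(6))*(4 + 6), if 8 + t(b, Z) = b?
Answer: -10750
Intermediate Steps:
t(b, Z) = -8 + b
O(m) = -1 + m³ (O(m) = -3 + ((m*m)*m + 2) = -3 + (m²*m + 2) = -3 + (m³ + 2) = -3 + (2 + m³) = -1 + m³)
(t(3, 3)*O(6))*(4 + 6) = ((-8 + 3)*(-1 + 6³))*(4 + 6) = -5*(-1 + 216)*10 = -5*215*10 = -1075*10 = -10750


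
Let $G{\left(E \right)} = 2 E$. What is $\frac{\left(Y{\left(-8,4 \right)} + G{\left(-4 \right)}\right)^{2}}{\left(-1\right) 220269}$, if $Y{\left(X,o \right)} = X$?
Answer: $- \frac{256}{220269} \approx -0.0011622$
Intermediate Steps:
$\frac{\left(Y{\left(-8,4 \right)} + G{\left(-4 \right)}\right)^{2}}{\left(-1\right) 220269} = \frac{\left(-8 + 2 \left(-4\right)\right)^{2}}{\left(-1\right) 220269} = \frac{\left(-8 - 8\right)^{2}}{-220269} = \left(-16\right)^{2} \left(- \frac{1}{220269}\right) = 256 \left(- \frac{1}{220269}\right) = - \frac{256}{220269}$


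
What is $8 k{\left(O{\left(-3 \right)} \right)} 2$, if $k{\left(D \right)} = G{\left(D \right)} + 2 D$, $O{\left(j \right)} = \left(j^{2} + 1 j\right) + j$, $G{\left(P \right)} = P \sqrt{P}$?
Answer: $96 + 48 \sqrt{3} \approx 179.14$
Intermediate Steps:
$G{\left(P \right)} = P^{\frac{3}{2}}$
$O{\left(j \right)} = j^{2} + 2 j$ ($O{\left(j \right)} = \left(j^{2} + j\right) + j = \left(j + j^{2}\right) + j = j^{2} + 2 j$)
$k{\left(D \right)} = D^{\frac{3}{2}} + 2 D$
$8 k{\left(O{\left(-3 \right)} \right)} 2 = 8 \left(\left(- 3 \left(2 - 3\right)\right)^{\frac{3}{2}} + 2 \left(- 3 \left(2 - 3\right)\right)\right) 2 = 8 \left(\left(\left(-3\right) \left(-1\right)\right)^{\frac{3}{2}} + 2 \left(\left(-3\right) \left(-1\right)\right)\right) 2 = 8 \left(3^{\frac{3}{2}} + 2 \cdot 3\right) 2 = 8 \left(3 \sqrt{3} + 6\right) 2 = 8 \left(6 + 3 \sqrt{3}\right) 2 = \left(48 + 24 \sqrt{3}\right) 2 = 96 + 48 \sqrt{3}$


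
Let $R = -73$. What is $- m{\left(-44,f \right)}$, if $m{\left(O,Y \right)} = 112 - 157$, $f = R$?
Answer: $45$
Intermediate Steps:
$f = -73$
$m{\left(O,Y \right)} = -45$
$- m{\left(-44,f \right)} = \left(-1\right) \left(-45\right) = 45$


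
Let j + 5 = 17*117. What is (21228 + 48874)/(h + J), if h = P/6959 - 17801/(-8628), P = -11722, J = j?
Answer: 4209081949704/119146567711 ≈ 35.327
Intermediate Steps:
j = 1984 (j = -5 + 17*117 = -5 + 1989 = 1984)
J = 1984
h = 22739743/60042252 (h = -11722/6959 - 17801/(-8628) = -11722*1/6959 - 17801*(-1/8628) = -11722/6959 + 17801/8628 = 22739743/60042252 ≈ 0.37873)
(21228 + 48874)/(h + J) = (21228 + 48874)/(22739743/60042252 + 1984) = 70102/(119146567711/60042252) = 70102*(60042252/119146567711) = 4209081949704/119146567711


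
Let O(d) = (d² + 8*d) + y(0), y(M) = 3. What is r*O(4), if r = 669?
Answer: 34119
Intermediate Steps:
O(d) = 3 + d² + 8*d (O(d) = (d² + 8*d) + 3 = 3 + d² + 8*d)
r*O(4) = 669*(3 + 4² + 8*4) = 669*(3 + 16 + 32) = 669*51 = 34119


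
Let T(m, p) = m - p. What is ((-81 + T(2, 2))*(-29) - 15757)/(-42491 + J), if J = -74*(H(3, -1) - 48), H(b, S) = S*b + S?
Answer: 13408/38643 ≈ 0.34697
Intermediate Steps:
H(b, S) = S + S*b
J = 3848 (J = -74*(-(1 + 3) - 48) = -74*(-1*4 - 48) = -74*(-4 - 48) = -74*(-52) = 3848)
((-81 + T(2, 2))*(-29) - 15757)/(-42491 + J) = ((-81 + (2 - 1*2))*(-29) - 15757)/(-42491 + 3848) = ((-81 + (2 - 2))*(-29) - 15757)/(-38643) = ((-81 + 0)*(-29) - 15757)*(-1/38643) = (-81*(-29) - 15757)*(-1/38643) = (2349 - 15757)*(-1/38643) = -13408*(-1/38643) = 13408/38643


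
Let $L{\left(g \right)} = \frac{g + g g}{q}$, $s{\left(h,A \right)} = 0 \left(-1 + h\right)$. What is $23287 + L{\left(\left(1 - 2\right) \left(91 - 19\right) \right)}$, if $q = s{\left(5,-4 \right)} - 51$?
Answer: $\frac{394175}{17} \approx 23187.0$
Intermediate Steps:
$s{\left(h,A \right)} = 0$
$q = -51$ ($q = 0 - 51 = -51$)
$L{\left(g \right)} = - \frac{g}{51} - \frac{g^{2}}{51}$ ($L{\left(g \right)} = \frac{g + g g}{-51} = \left(g + g^{2}\right) \left(- \frac{1}{51}\right) = - \frac{g}{51} - \frac{g^{2}}{51}$)
$23287 + L{\left(\left(1 - 2\right) \left(91 - 19\right) \right)} = 23287 - \frac{\left(1 - 2\right) \left(91 - 19\right) \left(1 + \left(1 - 2\right) \left(91 - 19\right)\right)}{51} = 23287 - \frac{\left(-1\right) 72 \left(1 - 72\right)}{51} = 23287 - - \frac{24 \left(1 - 72\right)}{17} = 23287 - \left(- \frac{24}{17}\right) \left(-71\right) = 23287 - \frac{1704}{17} = \frac{394175}{17}$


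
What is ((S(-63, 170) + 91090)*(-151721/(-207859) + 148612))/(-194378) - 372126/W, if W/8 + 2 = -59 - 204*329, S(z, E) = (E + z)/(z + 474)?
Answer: -3046594947003062181109/43745983965819388 ≈ -69643.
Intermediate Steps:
S(z, E) = (E + z)/(474 + z)
W = -537416 (W = -16 + 8*(-59 - 204*329) = -16 + 8*(-59 - 67116) = -16 + 8*(-67175) = -16 - 537400 = -537416)
((S(-63, 170) + 91090)*(-151721/(-207859) + 148612))/(-194378) - 372126/W = (((170 - 63)/(474 - 63) + 91090)*(-151721/(-207859) + 148612))/(-194378) - 372126/(-537416) = ((107/411 + 91090)*(-151721*(-1/207859) + 148612))*(-1/194378) - 372126*(-1/537416) = (((1/411)*107 + 91090)*(151721/207859 + 148612))*(-1/194378) + 186063/268708 = ((107/411 + 91090)*(30890493429/207859))*(-1/194378) + 186063/268708 = ((37438097/411)*(30890493429/207859))*(-1/194378) + 186063/268708 = (22676103713191463/1675099)*(-1/194378) + 186063/268708 = -22676103713191463/325602393422 + 186063/268708 = -3046594947003062181109/43745983965819388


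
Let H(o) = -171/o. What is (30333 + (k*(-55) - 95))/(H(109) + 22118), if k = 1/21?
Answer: 69208787/50624511 ≈ 1.3671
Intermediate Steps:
k = 1/21 ≈ 0.047619
(30333 + (k*(-55) - 95))/(H(109) + 22118) = (30333 + ((1/21)*(-55) - 95))/(-171/109 + 22118) = (30333 + (-55/21 - 95))/(-171*1/109 + 22118) = (30333 - 2050/21)/(-171/109 + 22118) = 634943/(21*(2410691/109)) = (634943/21)*(109/2410691) = 69208787/50624511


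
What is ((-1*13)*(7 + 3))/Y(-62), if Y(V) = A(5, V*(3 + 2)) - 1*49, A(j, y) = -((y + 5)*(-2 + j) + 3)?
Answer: -130/863 ≈ -0.15064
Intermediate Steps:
A(j, y) = -3 - (-2 + j)*(5 + y) (A(j, y) = -((5 + y)*(-2 + j) + 3) = -((-2 + j)*(5 + y) + 3) = -(3 + (-2 + j)*(5 + y)) = -3 - (-2 + j)*(5 + y))
Y(V) = -67 - 15*V (Y(V) = (7 - 5*5 + 2*(V*(3 + 2)) - 1*5*V*(3 + 2)) - 1*49 = (7 - 25 + 2*(V*5) - 1*5*V*5) - 49 = (7 - 25 + 2*(5*V) - 1*5*5*V) - 49 = (7 - 25 + 10*V - 25*V) - 49 = (-18 - 15*V) - 49 = -67 - 15*V)
((-1*13)*(7 + 3))/Y(-62) = ((-1*13)*(7 + 3))/(-67 - 15*(-62)) = (-13*10)/(-67 + 930) = -130/863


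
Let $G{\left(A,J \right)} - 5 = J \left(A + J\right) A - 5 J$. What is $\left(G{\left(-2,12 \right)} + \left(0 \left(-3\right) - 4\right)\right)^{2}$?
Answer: $89401$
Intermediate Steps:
$G{\left(A,J \right)} = 5 - 5 J + A J \left(A + J\right)$ ($G{\left(A,J \right)} = 5 + \left(J \left(A + J\right) A - 5 J\right) = 5 + \left(A J \left(A + J\right) - 5 J\right) = 5 + \left(- 5 J + A J \left(A + J\right)\right) = 5 - 5 J + A J \left(A + J\right)$)
$\left(G{\left(-2,12 \right)} + \left(0 \left(-3\right) - 4\right)\right)^{2} = \left(\left(5 - 60 - 2 \cdot 12^{2} + 12 \left(-2\right)^{2}\right) + \left(0 \left(-3\right) - 4\right)\right)^{2} = \left(\left(5 - 60 - 288 + 12 \cdot 4\right) + \left(0 - 4\right)\right)^{2} = \left(\left(5 - 60 - 288 + 48\right) - 4\right)^{2} = \left(-295 - 4\right)^{2} = \left(-299\right)^{2} = 89401$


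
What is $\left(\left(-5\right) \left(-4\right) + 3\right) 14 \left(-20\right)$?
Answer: $-6440$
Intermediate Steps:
$\left(\left(-5\right) \left(-4\right) + 3\right) 14 \left(-20\right) = \left(20 + 3\right) 14 \left(-20\right) = 23 \cdot 14 \left(-20\right) = 322 \left(-20\right) = -6440$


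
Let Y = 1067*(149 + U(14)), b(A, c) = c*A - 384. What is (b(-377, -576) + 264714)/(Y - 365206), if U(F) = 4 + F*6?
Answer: -481482/112327 ≈ -4.2864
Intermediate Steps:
U(F) = 4 + 6*F
b(A, c) = -384 + A*c (b(A, c) = A*c - 384 = -384 + A*c)
Y = 252879 (Y = 1067*(149 + (4 + 6*14)) = 1067*(149 + (4 + 84)) = 1067*(149 + 88) = 1067*237 = 252879)
(b(-377, -576) + 264714)/(Y - 365206) = ((-384 - 377*(-576)) + 264714)/(252879 - 365206) = ((-384 + 217152) + 264714)/(-112327) = (216768 + 264714)*(-1/112327) = 481482*(-1/112327) = -481482/112327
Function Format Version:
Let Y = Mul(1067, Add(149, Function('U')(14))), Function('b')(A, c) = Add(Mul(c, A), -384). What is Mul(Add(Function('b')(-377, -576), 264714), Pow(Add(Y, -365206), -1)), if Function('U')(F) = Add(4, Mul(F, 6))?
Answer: Rational(-481482, 112327) ≈ -4.2864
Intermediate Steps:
Function('U')(F) = Add(4, Mul(6, F))
Function('b')(A, c) = Add(-384, Mul(A, c)) (Function('b')(A, c) = Add(Mul(A, c), -384) = Add(-384, Mul(A, c)))
Y = 252879 (Y = Mul(1067, Add(149, Add(4, Mul(6, 14)))) = Mul(1067, Add(149, Add(4, 84))) = Mul(1067, Add(149, 88)) = Mul(1067, 237) = 252879)
Mul(Add(Function('b')(-377, -576), 264714), Pow(Add(Y, -365206), -1)) = Mul(Add(Add(-384, Mul(-377, -576)), 264714), Pow(Add(252879, -365206), -1)) = Mul(Add(Add(-384, 217152), 264714), Pow(-112327, -1)) = Mul(Add(216768, 264714), Rational(-1, 112327)) = Mul(481482, Rational(-1, 112327)) = Rational(-481482, 112327)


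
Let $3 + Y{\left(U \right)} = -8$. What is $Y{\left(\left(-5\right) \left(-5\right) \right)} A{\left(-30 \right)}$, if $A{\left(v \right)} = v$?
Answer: $330$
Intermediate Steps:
$Y{\left(U \right)} = -11$ ($Y{\left(U \right)} = -3 - 8 = -11$)
$Y{\left(\left(-5\right) \left(-5\right) \right)} A{\left(-30 \right)} = \left(-11\right) \left(-30\right) = 330$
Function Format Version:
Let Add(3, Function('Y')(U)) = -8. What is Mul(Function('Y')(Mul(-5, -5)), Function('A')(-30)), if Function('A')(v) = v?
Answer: 330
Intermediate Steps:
Function('Y')(U) = -11 (Function('Y')(U) = Add(-3, -8) = -11)
Mul(Function('Y')(Mul(-5, -5)), Function('A')(-30)) = Mul(-11, -30) = 330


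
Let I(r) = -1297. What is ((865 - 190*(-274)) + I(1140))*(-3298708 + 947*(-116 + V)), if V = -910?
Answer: -220468597240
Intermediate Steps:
((865 - 190*(-274)) + I(1140))*(-3298708 + 947*(-116 + V)) = ((865 - 190*(-274)) - 1297)*(-3298708 + 947*(-116 - 910)) = ((865 + 52060) - 1297)*(-3298708 + 947*(-1026)) = (52925 - 1297)*(-3298708 - 971622) = 51628*(-4270330) = -220468597240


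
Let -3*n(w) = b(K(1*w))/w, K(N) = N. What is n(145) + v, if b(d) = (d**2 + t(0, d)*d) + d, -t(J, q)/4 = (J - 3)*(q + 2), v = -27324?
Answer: -83882/3 ≈ -27961.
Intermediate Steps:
t(J, q) = -4*(-3 + J)*(2 + q) (t(J, q) = -4*(J - 3)*(q + 2) = -4*(-3 + J)*(2 + q))
b(d) = d + d**2 + d*(24 + 12*d) (b(d) = (d**2 + (24 - 8*0 + 12*d - 4*0*d)*d) + d = (d**2 + (24 + 0 + 12*d + 0)*d) + d = (d**2 + (24 + 12*d)*d) + d = (d**2 + d*(24 + 12*d)) + d = d + d**2 + d*(24 + 12*d))
n(w) = -25/3 - 13*w/3 (n(w) = -(1*w)*(25 + 13*(1*w))/(3*w) = -w*(25 + 13*w)/(3*w) = -(25 + 13*w)/3 = -25/3 - 13*w/3)
n(145) + v = (-25/3 - 13/3*145) - 27324 = (-25/3 - 1885/3) - 27324 = -1910/3 - 27324 = -83882/3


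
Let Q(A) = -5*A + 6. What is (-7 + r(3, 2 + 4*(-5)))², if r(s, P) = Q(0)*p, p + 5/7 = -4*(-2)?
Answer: 66049/49 ≈ 1347.9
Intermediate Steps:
Q(A) = 6 - 5*A
p = 51/7 (p = -5/7 - 4*(-2) = -5/7 + 8 = 51/7 ≈ 7.2857)
r(s, P) = 306/7 (r(s, P) = (6 - 5*0)*(51/7) = (6 + 0)*(51/7) = 6*(51/7) = 306/7)
(-7 + r(3, 2 + 4*(-5)))² = (-7 + 306/7)² = (257/7)² = 66049/49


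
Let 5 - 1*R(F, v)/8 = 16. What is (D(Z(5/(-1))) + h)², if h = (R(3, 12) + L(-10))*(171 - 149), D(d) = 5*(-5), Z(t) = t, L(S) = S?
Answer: 4756761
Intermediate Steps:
D(d) = -25
R(F, v) = -88 (R(F, v) = 40 - 8*16 = 40 - 128 = -88)
h = -2156 (h = (-88 - 10)*(171 - 149) = -98*22 = -2156)
(D(Z(5/(-1))) + h)² = (-25 - 2156)² = (-2181)² = 4756761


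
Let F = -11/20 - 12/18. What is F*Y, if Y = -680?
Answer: 2482/3 ≈ 827.33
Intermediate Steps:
F = -73/60 (F = -11*1/20 - 12*1/18 = -11/20 - ⅔ = -73/60 ≈ -1.2167)
F*Y = -73/60*(-680) = 2482/3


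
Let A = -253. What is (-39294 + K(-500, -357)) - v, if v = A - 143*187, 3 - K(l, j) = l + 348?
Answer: -12145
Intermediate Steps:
K(l, j) = -345 - l (K(l, j) = 3 - (l + 348) = 3 - (348 + l) = 3 + (-348 - l) = -345 - l)
v = -26994 (v = -253 - 143*187 = -253 - 26741 = -26994)
(-39294 + K(-500, -357)) - v = (-39294 + (-345 - 1*(-500))) - 1*(-26994) = (-39294 + (-345 + 500)) + 26994 = (-39294 + 155) + 26994 = -39139 + 26994 = -12145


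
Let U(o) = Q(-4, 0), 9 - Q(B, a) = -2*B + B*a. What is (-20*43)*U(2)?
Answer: -860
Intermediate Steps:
Q(B, a) = 9 + 2*B - B*a (Q(B, a) = 9 - (-2*B + B*a) = 9 + (2*B - B*a) = 9 + 2*B - B*a)
U(o) = 1 (U(o) = 9 + 2*(-4) - 1*(-4)*0 = 9 - 8 + 0 = 1)
(-20*43)*U(2) = -20*43*1 = -860*1 = -860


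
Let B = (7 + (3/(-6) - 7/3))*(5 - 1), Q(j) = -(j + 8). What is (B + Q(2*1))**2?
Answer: 400/9 ≈ 44.444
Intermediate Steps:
Q(j) = -8 - j (Q(j) = -(8 + j) = -8 - j)
B = 50/3 (B = (7 + (3*(-1/6) - 7*1/3))*4 = (7 + (-1/2 - 7/3))*4 = (7 - 17/6)*4 = (25/6)*4 = 50/3 ≈ 16.667)
(B + Q(2*1))**2 = (50/3 + (-8 - 2))**2 = (50/3 - 10)**2 = (20/3)**2 = 400/9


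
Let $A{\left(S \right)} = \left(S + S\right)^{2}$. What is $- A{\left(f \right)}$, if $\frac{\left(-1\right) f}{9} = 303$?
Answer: $-29746116$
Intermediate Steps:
$f = -2727$ ($f = \left(-9\right) 303 = -2727$)
$A{\left(S \right)} = 4 S^{2}$ ($A{\left(S \right)} = \left(2 S\right)^{2} = 4 S^{2}$)
$- A{\left(f \right)} = - 4 \left(-2727\right)^{2} = - 4 \cdot 7436529 = \left(-1\right) 29746116 = -29746116$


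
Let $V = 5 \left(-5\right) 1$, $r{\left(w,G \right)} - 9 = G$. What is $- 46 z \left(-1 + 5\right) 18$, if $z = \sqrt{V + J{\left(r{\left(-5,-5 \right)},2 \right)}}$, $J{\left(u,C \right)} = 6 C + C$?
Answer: $- 3312 i \sqrt{11} \approx - 10985.0 i$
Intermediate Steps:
$r{\left(w,G \right)} = 9 + G$
$J{\left(u,C \right)} = 7 C$
$V = -25$ ($V = \left(-25\right) 1 = -25$)
$z = i \sqrt{11}$ ($z = \sqrt{-25 + 7 \cdot 2} = \sqrt{-25 + 14} = \sqrt{-11} = i \sqrt{11} \approx 3.3166 i$)
$- 46 z \left(-1 + 5\right) 18 = - 46 i \sqrt{11} \left(-1 + 5\right) 18 = - 46 i \sqrt{11} \cdot 4 \cdot 18 = - 46 \cdot 4 i \sqrt{11} \cdot 18 = - 184 i \sqrt{11} \cdot 18 = - 3312 i \sqrt{11}$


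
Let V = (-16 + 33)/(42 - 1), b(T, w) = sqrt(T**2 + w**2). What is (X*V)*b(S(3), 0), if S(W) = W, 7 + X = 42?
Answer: 1785/41 ≈ 43.537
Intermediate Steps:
X = 35 (X = -7 + 42 = 35)
V = 17/41 ≈ 0.41463
(X*V)*b(S(3), 0) = (35*(17/41))*sqrt(3**2 + 0**2) = 595*sqrt(9 + 0)/41 = 595*sqrt(9)/41 = (595/41)*3 = 1785/41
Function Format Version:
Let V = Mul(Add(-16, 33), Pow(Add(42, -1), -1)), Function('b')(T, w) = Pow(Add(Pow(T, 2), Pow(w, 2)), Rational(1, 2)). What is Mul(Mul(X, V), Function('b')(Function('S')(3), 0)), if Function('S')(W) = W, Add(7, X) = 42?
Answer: Rational(1785, 41) ≈ 43.537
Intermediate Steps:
X = 35 (X = Add(-7, 42) = 35)
V = Rational(17, 41) (V = Mul(17, Pow(41, -1)) = Mul(17, Rational(1, 41)) = Rational(17, 41) ≈ 0.41463)
Mul(Mul(X, V), Function('b')(Function('S')(3), 0)) = Mul(Mul(35, Rational(17, 41)), Pow(Add(Pow(3, 2), Pow(0, 2)), Rational(1, 2))) = Mul(Rational(595, 41), Pow(Add(9, 0), Rational(1, 2))) = Mul(Rational(595, 41), Pow(9, Rational(1, 2))) = Mul(Rational(595, 41), 3) = Rational(1785, 41)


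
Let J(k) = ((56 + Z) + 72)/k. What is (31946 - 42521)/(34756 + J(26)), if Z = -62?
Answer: -137475/451861 ≈ -0.30424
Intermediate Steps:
J(k) = 66/k (J(k) = ((56 - 62) + 72)/k = (-6 + 72)/k = 66/k)
(31946 - 42521)/(34756 + J(26)) = (31946 - 42521)/(34756 + 66/26) = -10575/(34756 + 66*(1/26)) = -10575/(34756 + 33/13) = -10575/451861/13 = -10575*13/451861 = -137475/451861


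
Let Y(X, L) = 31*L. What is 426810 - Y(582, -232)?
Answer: 434002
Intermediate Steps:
426810 - Y(582, -232) = 426810 - 31*(-232) = 426810 - 1*(-7192) = 426810 + 7192 = 434002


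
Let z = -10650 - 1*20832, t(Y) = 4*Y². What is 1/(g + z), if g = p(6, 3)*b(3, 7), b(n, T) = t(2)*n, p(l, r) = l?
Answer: -1/31194 ≈ -3.2057e-5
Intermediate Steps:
z = -31482 (z = -10650 - 20832 = -31482)
b(n, T) = 16*n (b(n, T) = (4*2²)*n = (4*4)*n = 16*n)
g = 288 (g = 6*(16*3) = 6*48 = 288)
1/(g + z) = 1/(288 - 31482) = 1/(-31194) = -1/31194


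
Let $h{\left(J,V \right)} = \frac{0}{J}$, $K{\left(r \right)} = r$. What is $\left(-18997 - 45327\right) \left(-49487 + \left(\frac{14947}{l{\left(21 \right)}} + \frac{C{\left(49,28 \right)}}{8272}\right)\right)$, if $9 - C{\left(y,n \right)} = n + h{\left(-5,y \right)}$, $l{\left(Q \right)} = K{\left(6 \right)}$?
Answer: $\frac{18754444653217}{6204} \approx 3.023 \cdot 10^{9}$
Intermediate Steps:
$h{\left(J,V \right)} = 0$
$l{\left(Q \right)} = 6$
$C{\left(y,n \right)} = 9 - n$ ($C{\left(y,n \right)} = 9 - \left(n + 0\right) = 9 - n$)
$\left(-18997 - 45327\right) \left(-49487 + \left(\frac{14947}{l{\left(21 \right)}} + \frac{C{\left(49,28 \right)}}{8272}\right)\right) = \left(-18997 - 45327\right) \left(-49487 + \left(\frac{14947}{6} + \frac{9 - 28}{8272}\right)\right) = - 64324 \left(-49487 + \left(14947 \cdot \frac{1}{6} + \left(9 - 28\right) \frac{1}{8272}\right)\right) = - 64324 \left(-49487 + \left(\frac{14947}{6} - \frac{19}{8272}\right)\right) = - 64324 \left(-49487 + \frac{61820735}{24816}\right) = \left(-64324\right) \left(- \frac{1166248657}{24816}\right) = \frac{18754444653217}{6204}$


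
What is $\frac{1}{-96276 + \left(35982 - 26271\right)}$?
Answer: $- \frac{1}{86565} \approx -1.1552 \cdot 10^{-5}$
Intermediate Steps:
$\frac{1}{-96276 + \left(35982 - 26271\right)} = \frac{1}{-96276 + 9711} = \frac{1}{-86565} = - \frac{1}{86565}$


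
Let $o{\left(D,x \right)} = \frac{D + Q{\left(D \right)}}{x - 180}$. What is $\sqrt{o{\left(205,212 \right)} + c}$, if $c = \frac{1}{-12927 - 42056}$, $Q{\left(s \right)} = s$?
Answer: $\frac{\sqrt{619740829517}}{219932} \approx 3.5795$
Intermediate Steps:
$o{\left(D,x \right)} = \frac{2 D}{-180 + x}$ ($o{\left(D,x \right)} = \frac{D + D}{x - 180} = \frac{2 D}{x - 180} = \frac{2 D}{-180 + x}$)
$c = - \frac{1}{54983}$ ($c = \frac{1}{-54983} = - \frac{1}{54983} \approx -1.8187 \cdot 10^{-5}$)
$\sqrt{o{\left(205,212 \right)} + c} = \sqrt{2 \cdot 205 \frac{1}{-180 + 212} - \frac{1}{54983}} = \sqrt{2 \cdot 205 \cdot \frac{1}{32} - \frac{1}{54983}} = \sqrt{\frac{205}{16} - \frac{1}{54983}} = \sqrt{\frac{11271499}{879728}} = \frac{\sqrt{619740829517}}{219932}$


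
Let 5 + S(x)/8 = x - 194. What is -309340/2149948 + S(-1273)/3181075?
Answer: -252337882037/1709786458525 ≈ -0.14758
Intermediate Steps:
S(x) = -1592 + 8*x (S(x) = -40 + 8*(x - 194) = -40 + 8*(-194 + x) = -40 + (-1552 + 8*x) = -1592 + 8*x)
-309340/2149948 + S(-1273)/3181075 = -309340/2149948 + (-1592 + 8*(-1273))/3181075 = -309340*1/2149948 + (-1592 - 10184)*(1/3181075) = -77335/537487 - 11776*1/3181075 = -77335/537487 - 11776/3181075 = -252337882037/1709786458525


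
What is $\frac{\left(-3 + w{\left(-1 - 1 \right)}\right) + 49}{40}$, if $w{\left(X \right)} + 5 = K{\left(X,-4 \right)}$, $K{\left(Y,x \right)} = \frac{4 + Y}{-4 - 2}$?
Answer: $\frac{61}{60} \approx 1.0167$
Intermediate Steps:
$K{\left(Y,x \right)} = - \frac{2}{3} - \frac{Y}{6}$ ($K{\left(Y,x \right)} = \frac{4 + Y}{-6} = \left(4 + Y\right) \left(- \frac{1}{6}\right) = - \frac{2}{3} - \frac{Y}{6}$)
$w{\left(X \right)} = - \frac{17}{3} - \frac{X}{6}$ ($w{\left(X \right)} = -5 - \left(\frac{2}{3} + \frac{X}{6}\right) = - \frac{17}{3} - \frac{X}{6}$)
$\frac{\left(-3 + w{\left(-1 - 1 \right)}\right) + 49}{40} = \frac{\left(-3 - \left(\frac{17}{3} + \frac{-1 - 1}{6}\right)\right) + 49}{40} = \left(\left(-3 - \frac{16}{3}\right) + 49\right) \frac{1}{40} = \left(- \frac{25}{3} + 49\right) \frac{1}{40} = \frac{122}{3} \cdot \frac{1}{40} = \frac{61}{60}$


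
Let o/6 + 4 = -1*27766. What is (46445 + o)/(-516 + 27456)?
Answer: -24035/5388 ≈ -4.4608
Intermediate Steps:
o = -166620 (o = -24 + 6*(-1*27766) = -24 + 6*(-27766) = -24 - 166596 = -166620)
(46445 + o)/(-516 + 27456) = (46445 - 166620)/(-516 + 27456) = -120175/26940 = -120175*1/26940 = -24035/5388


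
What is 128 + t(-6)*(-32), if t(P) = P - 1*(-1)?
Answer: 288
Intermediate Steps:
t(P) = 1 + P (t(P) = P + 1 = 1 + P)
128 + t(-6)*(-32) = 128 + (1 - 6)*(-32) = 128 - 5*(-32) = 128 + 160 = 288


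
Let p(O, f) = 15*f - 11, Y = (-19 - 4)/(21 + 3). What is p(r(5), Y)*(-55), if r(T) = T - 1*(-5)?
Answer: 11165/8 ≈ 1395.6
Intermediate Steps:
r(T) = 5 + T (r(T) = T + 5 = 5 + T)
Y = -23/24 ≈ -0.95833
p(O, f) = -11 + 15*f
p(r(5), Y)*(-55) = (-11 + 15*(-23/24))*(-55) = (-11 - 115/8)*(-55) = -203/8*(-55) = 11165/8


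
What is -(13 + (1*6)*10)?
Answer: -73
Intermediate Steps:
-(13 + (1*6)*10) = -(13 + 6*10) = -(13 + 60) = -1*73 = -73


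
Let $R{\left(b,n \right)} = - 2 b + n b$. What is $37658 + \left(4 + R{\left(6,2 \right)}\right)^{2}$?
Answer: $37674$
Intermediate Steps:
$R{\left(b,n \right)} = - 2 b + b n$
$37658 + \left(4 + R{\left(6,2 \right)}\right)^{2} = 37658 + \left(4 + 6 \left(-2 + 2\right)\right)^{2} = 37658 + \left(4 + 6 \cdot 0\right)^{2} = 37658 + \left(4 + 0\right)^{2} = 37658 + 4^{2} = 37658 + 16 = 37674$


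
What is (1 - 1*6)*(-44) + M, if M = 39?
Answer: 259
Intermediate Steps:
(1 - 1*6)*(-44) + M = (1 - 1*6)*(-44) + 39 = (1 - 6)*(-44) + 39 = -5*(-44) + 39 = 220 + 39 = 259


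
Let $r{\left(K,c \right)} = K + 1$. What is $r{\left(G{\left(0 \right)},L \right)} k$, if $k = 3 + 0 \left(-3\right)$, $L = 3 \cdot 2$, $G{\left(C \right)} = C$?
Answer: $3$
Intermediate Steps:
$L = 6$
$r{\left(K,c \right)} = 1 + K$
$k = 3$ ($k = 3 + 0 = 3$)
$r{\left(G{\left(0 \right)},L \right)} k = \left(1 + 0\right) 3 = 1 \cdot 3 = 3$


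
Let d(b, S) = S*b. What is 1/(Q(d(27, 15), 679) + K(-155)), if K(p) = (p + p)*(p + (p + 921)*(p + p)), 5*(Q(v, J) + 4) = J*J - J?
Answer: 5/368763592 ≈ 1.3559e-8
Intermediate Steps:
Q(v, J) = -4 - J/5 + J²/5 (Q(v, J) = -4 + (J*J - J)/5 = -4 + (J² - J)/5 = -4 + (-J/5 + J²/5) = -4 - J/5 + J²/5)
K(p) = 2*p*(p + 2*p*(921 + p)) (K(p) = (2*p)*(p + (921 + p)*(2*p)) = (2*p)*(p + 2*p*(921 + p)) = 2*p*(p + 2*p*(921 + p)))
1/(Q(d(27, 15), 679) + K(-155)) = 1/((-4 - ⅕*679 + (⅕)*679²) + (-155)²*(3686 + 4*(-155))) = 1/((-4 - 679/5 + (⅕)*461041) + 24025*(3686 - 620)) = 1/((-4 - 679/5 + 461041/5) + 24025*3066) = 1/(460342/5 + 73660650) = 1/(368763592/5) = 5/368763592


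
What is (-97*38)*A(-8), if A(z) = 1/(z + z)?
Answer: 1843/8 ≈ 230.38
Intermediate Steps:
A(z) = 1/(2*z)
(-97*38)*A(-8) = (-97*38)*((1/2)/(-8)) = -1843*(-1)/8 = -3686*(-1/16) = 1843/8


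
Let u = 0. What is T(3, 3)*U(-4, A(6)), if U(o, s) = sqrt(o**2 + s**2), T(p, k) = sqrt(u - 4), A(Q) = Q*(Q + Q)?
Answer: 40*I*sqrt(13) ≈ 144.22*I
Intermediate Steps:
A(Q) = 2*Q**2 (A(Q) = Q*(2*Q) = 2*Q**2)
T(p, k) = 2*I (T(p, k) = sqrt(0 - 4) = sqrt(-4) = 2*I)
T(3, 3)*U(-4, A(6)) = (2*I)*sqrt((-4)**2 + (2*6**2)**2) = (2*I)*sqrt(16 + (2*36)**2) = (2*I)*sqrt(16 + 72**2) = (2*I)*sqrt(16 + 5184) = (2*I)*sqrt(5200) = (2*I)*(20*sqrt(13)) = 40*I*sqrt(13)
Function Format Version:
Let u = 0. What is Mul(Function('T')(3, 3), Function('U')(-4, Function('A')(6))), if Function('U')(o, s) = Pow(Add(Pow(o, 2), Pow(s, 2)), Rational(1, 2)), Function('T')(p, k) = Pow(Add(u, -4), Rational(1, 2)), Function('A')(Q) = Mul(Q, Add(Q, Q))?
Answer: Mul(40, I, Pow(13, Rational(1, 2))) ≈ Mul(144.22, I)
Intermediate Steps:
Function('A')(Q) = Mul(2, Pow(Q, 2)) (Function('A')(Q) = Mul(Q, Mul(2, Q)) = Mul(2, Pow(Q, 2)))
Function('T')(p, k) = Mul(2, I) (Function('T')(p, k) = Pow(Add(0, -4), Rational(1, 2)) = Pow(-4, Rational(1, 2)) = Mul(2, I))
Mul(Function('T')(3, 3), Function('U')(-4, Function('A')(6))) = Mul(Mul(2, I), Pow(Add(Pow(-4, 2), Pow(Mul(2, Pow(6, 2)), 2)), Rational(1, 2))) = Mul(Mul(2, I), Pow(Add(16, Pow(Mul(2, 36), 2)), Rational(1, 2))) = Mul(Mul(2, I), Pow(Add(16, Pow(72, 2)), Rational(1, 2))) = Mul(Mul(2, I), Pow(Add(16, 5184), Rational(1, 2))) = Mul(Mul(2, I), Pow(5200, Rational(1, 2))) = Mul(Mul(2, I), Mul(20, Pow(13, Rational(1, 2)))) = Mul(40, I, Pow(13, Rational(1, 2)))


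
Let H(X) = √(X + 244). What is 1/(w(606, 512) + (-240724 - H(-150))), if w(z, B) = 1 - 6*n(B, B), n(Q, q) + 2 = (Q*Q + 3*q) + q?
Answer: -1825863/3333775694675 + √94/3333775694675 ≈ -5.4768e-7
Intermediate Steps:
n(Q, q) = -2 + Q² + 4*q (n(Q, q) = -2 + ((Q*Q + 3*q) + q) = -2 + ((Q² + 3*q) + q) = -2 + (Q² + 4*q) = -2 + Q² + 4*q)
H(X) = √(244 + X)
w(z, B) = 13 - 24*B - 6*B² (w(z, B) = 1 - 6*(-2 + B² + 4*B) = 1 + (12 - 24*B - 6*B²) = 13 - 24*B - 6*B²)
1/(w(606, 512) + (-240724 - H(-150))) = 1/((13 - 24*512 - 6*512²) + (-240724 - √(244 - 150))) = 1/((13 - 12288 - 6*262144) + (-240724 - √94)) = 1/((13 - 12288 - 1572864) + (-240724 - √94)) = 1/(-1585139 + (-240724 - √94)) = 1/(-1825863 - √94)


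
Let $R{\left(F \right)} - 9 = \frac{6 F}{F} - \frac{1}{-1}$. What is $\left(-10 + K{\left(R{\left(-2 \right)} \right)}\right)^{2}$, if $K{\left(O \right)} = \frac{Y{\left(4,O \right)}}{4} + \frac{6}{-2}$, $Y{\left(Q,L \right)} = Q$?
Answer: $144$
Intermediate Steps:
$R{\left(F \right)} = 16$ ($R{\left(F \right)} = 9 + \left(\frac{6 F}{F} - \frac{1}{-1}\right) = 9 + \left(6 - -1\right) = 9 + \left(6 + 1\right) = 9 + 7 = 16$)
$K{\left(O \right)} = -2$ ($K{\left(O \right)} = \frac{4}{4} + \frac{6}{-2} = 4 \cdot \frac{1}{4} + 6 \left(- \frac{1}{2}\right) = 1 - 3 = -2$)
$\left(-10 + K{\left(R{\left(-2 \right)} \right)}\right)^{2} = \left(-10 - 2\right)^{2} = \left(-12\right)^{2} = 144$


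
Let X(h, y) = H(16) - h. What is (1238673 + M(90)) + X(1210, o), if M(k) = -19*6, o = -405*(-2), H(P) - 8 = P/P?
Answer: 1237358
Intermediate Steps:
H(P) = 9 (H(P) = 8 + P/P = 8 + 1 = 9)
o = 810
M(k) = -114
X(h, y) = 9 - h
(1238673 + M(90)) + X(1210, o) = (1238673 - 114) + (9 - 1*1210) = 1238559 + (9 - 1210) = 1238559 - 1201 = 1237358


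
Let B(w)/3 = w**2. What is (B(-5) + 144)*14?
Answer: 3066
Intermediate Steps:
B(w) = 3*w**2
(B(-5) + 144)*14 = (3*(-5)**2 + 144)*14 = (3*25 + 144)*14 = (75 + 144)*14 = 219*14 = 3066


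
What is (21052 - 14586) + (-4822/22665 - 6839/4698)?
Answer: 229441039843/35493390 ≈ 6464.3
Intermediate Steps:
(21052 - 14586) + (-4822/22665 - 6839/4698) = 6466 + (-4822*1/22665 - 6839*1/4698) = 6466 + (-4822/22665 - 6839/4698) = 6466 - 59219897/35493390 = 229441039843/35493390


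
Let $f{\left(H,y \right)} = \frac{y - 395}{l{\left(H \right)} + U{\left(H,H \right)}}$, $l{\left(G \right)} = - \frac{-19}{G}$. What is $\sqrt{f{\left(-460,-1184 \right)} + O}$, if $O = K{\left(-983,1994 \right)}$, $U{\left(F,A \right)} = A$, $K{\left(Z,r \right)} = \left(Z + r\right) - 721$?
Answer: $\frac{5 \sqrt{525626467246}}{211619} \approx 17.13$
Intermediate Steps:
$K{\left(Z,r \right)} = -721 + Z + r$
$l{\left(G \right)} = \frac{19}{G}$
$O = 290$ ($O = -721 - 983 + 1994 = 290$)
$f{\left(H,y \right)} = \frac{-395 + y}{H + \frac{19}{H}}$ ($f{\left(H,y \right)} = \frac{y - 395}{\frac{19}{H} + H} = \frac{-395 + y}{H + \frac{19}{H}}$)
$\sqrt{f{\left(-460,-1184 \right)} + O} = \sqrt{- \frac{460 \left(-395 - 1184\right)}{19 + \left(-460\right)^{2}} + 290} = \sqrt{\left(-460\right) \frac{1}{19 + 211600} \left(-1579\right) + 290} = \sqrt{\left(-460\right) \frac{1}{211619} \left(-1579\right) + 290} = \sqrt{\frac{726340}{211619} + 290} = \sqrt{\frac{62095850}{211619}} = \frac{5 \sqrt{525626467246}}{211619}$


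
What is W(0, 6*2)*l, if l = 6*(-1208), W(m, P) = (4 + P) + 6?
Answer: -159456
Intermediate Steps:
W(m, P) = 10 + P
l = -7248
W(0, 6*2)*l = (10 + 6*2)*(-7248) = (10 + 12)*(-7248) = 22*(-7248) = -159456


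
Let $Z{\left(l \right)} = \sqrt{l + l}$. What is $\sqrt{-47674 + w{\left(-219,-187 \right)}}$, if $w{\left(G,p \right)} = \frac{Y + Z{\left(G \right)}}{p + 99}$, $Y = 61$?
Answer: $\frac{\sqrt{-92298206 - 22 i \sqrt{438}}}{44} \approx 0.0005446 - 218.35 i$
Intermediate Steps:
$Z{\left(l \right)} = \sqrt{2} \sqrt{l}$ ($Z{\left(l \right)} = \sqrt{2 l} = \sqrt{2} \sqrt{l}$)
$w{\left(G,p \right)} = \frac{61 + \sqrt{2} \sqrt{G}}{99 + p}$ ($w{\left(G,p \right)} = \frac{61 + \sqrt{2} \sqrt{G}}{p + 99} = \frac{61 + \sqrt{2} \sqrt{G}}{99 + p}$)
$\sqrt{-47674 + w{\left(-219,-187 \right)}} = \sqrt{-47674 + \frac{61 + \sqrt{2} \sqrt{-219}}{99 - 187}} = \sqrt{-47674 + \frac{61 + \sqrt{2} i \sqrt{219}}{-88}} = \sqrt{-47674 - \frac{61 + i \sqrt{438}}{88}} = \sqrt{-47674 - \left(\frac{61}{88} + \frac{i \sqrt{438}}{88}\right)} = \sqrt{- \frac{4195373}{88} - \frac{i \sqrt{438}}{88}}$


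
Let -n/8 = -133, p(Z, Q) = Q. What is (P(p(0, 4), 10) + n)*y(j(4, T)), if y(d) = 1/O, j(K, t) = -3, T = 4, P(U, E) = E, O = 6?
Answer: 179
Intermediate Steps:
n = 1064 (n = -8*(-133) = 1064)
y(d) = 1/6
(P(p(0, 4), 10) + n)*y(j(4, T)) = (10 + 1064)*(1/6) = 1074*(1/6) = 179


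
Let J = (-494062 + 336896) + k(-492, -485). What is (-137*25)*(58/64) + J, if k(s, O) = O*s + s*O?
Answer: 10143043/32 ≈ 3.1697e+5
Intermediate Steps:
k(s, O) = 2*O*s (k(s, O) = O*s + O*s = 2*O*s)
J = 320074 (J = (-494062 + 336896) + 2*(-485)*(-492) = -157166 + 477240 = 320074)
(-137*25)*(58/64) + J = (-137*25)*(58/64) + 320074 = -198650/64 + 320074 = -3425*29/32 + 320074 = -99325/32 + 320074 = 10143043/32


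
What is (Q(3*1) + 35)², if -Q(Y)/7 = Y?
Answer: 196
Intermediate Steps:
Q(Y) = -7*Y
(Q(3*1) + 35)² = (-21 + 35)² = 14² = 196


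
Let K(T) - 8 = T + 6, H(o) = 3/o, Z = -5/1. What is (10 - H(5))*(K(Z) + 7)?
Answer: 752/5 ≈ 150.40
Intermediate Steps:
Z = -5 (Z = -5*1 = -5)
K(T) = 14 + T (K(T) = 8 + (T + 6) = 8 + (6 + T) = 14 + T)
(10 - H(5))*(K(Z) + 7) = (10 - 3/5)*((14 - 5) + 7) = (10 - 3/5)*(9 + 7) = (10 - 1*⅗)*16 = (10 - ⅗)*16 = (47/5)*16 = 752/5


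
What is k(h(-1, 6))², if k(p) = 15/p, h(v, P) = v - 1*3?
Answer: 225/16 ≈ 14.063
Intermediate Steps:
h(v, P) = -3 + v (h(v, P) = v - 3 = -3 + v)
k(h(-1, 6))² = (15/(-3 - 1))² = (15/(-4))² = (15*(-¼))² = (-15/4)² = 225/16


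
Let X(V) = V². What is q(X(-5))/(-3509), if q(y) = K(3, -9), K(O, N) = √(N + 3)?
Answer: -I*√6/3509 ≈ -0.00069806*I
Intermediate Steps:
K(O, N) = √(3 + N)
q(y) = I*√6 (q(y) = √(3 - 9) = √(-6) = I*√6)
q(X(-5))/(-3509) = (I*√6)/(-3509) = (I*√6)*(-1/3509) = -I*√6/3509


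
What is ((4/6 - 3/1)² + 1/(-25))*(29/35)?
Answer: 35264/7875 ≈ 4.4780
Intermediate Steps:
((4/6 - 3/1)² + 1/(-25))*(29/35) = ((4*(⅙) - 3*1)² - 1/25)*(29*(1/35)) = ((⅔ - 3)² - 1/25)*(29/35) = ((-7/3)² - 1/25)*(29/35) = (49/9 - 1/25)*(29/35) = (1216/225)*(29/35) = 35264/7875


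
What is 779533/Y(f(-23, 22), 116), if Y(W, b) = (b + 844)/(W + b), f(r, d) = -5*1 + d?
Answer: 103677889/960 ≈ 1.0800e+5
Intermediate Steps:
f(r, d) = -5 + d
Y(W, b) = (844 + b)/(W + b)
779533/Y(f(-23, 22), 116) = 779533/(((844 + 116)/((-5 + 22) + 116))) = 779533/((960/(17 + 116))) = 779533/((960/133)) = 779533/(((1/133)*960)) = 779533/(960/133) = 779533*(133/960) = 103677889/960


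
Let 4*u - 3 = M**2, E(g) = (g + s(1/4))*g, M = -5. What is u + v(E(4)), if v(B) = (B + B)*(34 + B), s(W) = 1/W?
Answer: 4231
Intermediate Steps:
s(W) = 1/W
E(g) = g*(4 + g) (E(g) = (g + 1/(1/4))*g = (g + 4)*g = (4 + g)*g = g*(4 + g))
v(B) = 2*B*(34 + B) (v(B) = (2*B)*(34 + B) = 2*B*(34 + B))
u = 7 (u = 3/4 + (1/4)*(-5)**2 = 3/4 + (1/4)*25 = 3/4 + 25/4 = 7)
u + v(E(4)) = 7 + 2*(4*(4 + 4))*(34 + 4*(4 + 4)) = 7 + 2*(4*8)*(34 + 4*8) = 7 + 2*32*(34 + 32) = 7 + 2*32*66 = 7 + 4224 = 4231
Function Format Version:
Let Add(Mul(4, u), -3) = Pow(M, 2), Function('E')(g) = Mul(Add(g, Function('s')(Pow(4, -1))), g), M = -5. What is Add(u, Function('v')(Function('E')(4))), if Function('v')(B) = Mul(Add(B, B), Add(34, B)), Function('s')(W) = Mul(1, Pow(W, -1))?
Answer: 4231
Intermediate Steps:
Function('s')(W) = Pow(W, -1)
Function('E')(g) = Mul(g, Add(4, g)) (Function('E')(g) = Mul(Add(g, Pow(Pow(4, -1), -1)), g) = Mul(Add(g, Pow(Rational(1, 4), -1)), g) = Mul(Add(g, 4), g) = Mul(Add(4, g), g) = Mul(g, Add(4, g)))
Function('v')(B) = Mul(2, B, Add(34, B)) (Function('v')(B) = Mul(Mul(2, B), Add(34, B)) = Mul(2, B, Add(34, B)))
u = 7 (u = Add(Rational(3, 4), Mul(Rational(1, 4), Pow(-5, 2))) = Add(Rational(3, 4), Mul(Rational(1, 4), 25)) = Add(Rational(3, 4), Rational(25, 4)) = 7)
Add(u, Function('v')(Function('E')(4))) = Add(7, Mul(2, Mul(4, Add(4, 4)), Add(34, Mul(4, Add(4, 4))))) = Add(7, Mul(2, Mul(4, 8), Add(34, Mul(4, 8)))) = Add(7, Mul(2, 32, Add(34, 32))) = Add(7, Mul(2, 32, 66)) = Add(7, 4224) = 4231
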